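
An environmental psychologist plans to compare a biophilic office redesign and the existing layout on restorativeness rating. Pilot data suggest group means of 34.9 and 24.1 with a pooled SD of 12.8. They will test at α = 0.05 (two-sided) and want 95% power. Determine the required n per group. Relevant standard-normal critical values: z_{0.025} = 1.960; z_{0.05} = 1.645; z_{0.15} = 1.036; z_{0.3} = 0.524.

Cohen's d = |M₁ − M₂| / SD_pooled = |34.9 − 24.1| / 12.8 = 10.8 / 12.8 = 0.844.
For two independent groups with equal n: n = 2·((z_{α/2} + z_β) / d)².
z_{α/2} + z_β = 1.960 + 1.645 = 3.605.
n = 2 × (3.605 / 0.844)² = 2 × 4.271² = 2 × 18.24 = 36.5.
Round up to the next whole participant.

n = 37 per group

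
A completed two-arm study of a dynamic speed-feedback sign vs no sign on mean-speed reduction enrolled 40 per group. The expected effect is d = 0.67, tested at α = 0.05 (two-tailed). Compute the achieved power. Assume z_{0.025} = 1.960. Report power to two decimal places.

For two equal groups, power = Φ(d·√(n/2) − z_{α/2}).
d·√(n/2) = 0.67 × √(40/2) = 0.67 × 4.472 = 2.996.
z_β = 2.996 − 1.960 = 1.036.
Power = Φ(1.036) = 0.850.

power ≈ 0.85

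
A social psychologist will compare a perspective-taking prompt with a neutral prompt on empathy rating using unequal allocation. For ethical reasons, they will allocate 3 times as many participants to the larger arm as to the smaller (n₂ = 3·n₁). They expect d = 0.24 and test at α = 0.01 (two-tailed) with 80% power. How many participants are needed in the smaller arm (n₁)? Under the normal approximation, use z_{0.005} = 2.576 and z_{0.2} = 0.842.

With allocation ratio k = n₂/n₁ = 3, Var(x̄₁−x̄₂) = σ²(1/n₁ + 1/(k·n₁)) = σ²·(k+1)/(k·n₁).
So n₁ = (1 + 1/k)·((z_{α/2} + z_β)/d)² = 1.333 × (3.418/0.24)².
n₁ = 1.333 × 202.83 = 270.4.
Round up: n₁ = 271, giving n₂ = 3 × 271 = 813.

n₁ = 271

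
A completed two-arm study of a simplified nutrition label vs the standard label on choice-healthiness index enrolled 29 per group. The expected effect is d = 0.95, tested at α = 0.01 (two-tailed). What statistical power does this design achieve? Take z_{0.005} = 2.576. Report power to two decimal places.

For two equal groups, power = Φ(d·√(n/2) − z_{α/2}).
d·√(n/2) = 0.95 × √(29/2) = 0.95 × 3.808 = 3.617.
z_β = 3.617 − 2.576 = 1.041.
Power = Φ(1.041) = 0.851.

power ≈ 0.85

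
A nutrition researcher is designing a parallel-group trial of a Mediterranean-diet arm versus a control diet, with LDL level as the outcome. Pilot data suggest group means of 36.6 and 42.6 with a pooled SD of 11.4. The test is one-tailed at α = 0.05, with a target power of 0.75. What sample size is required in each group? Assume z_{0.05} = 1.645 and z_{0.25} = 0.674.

Cohen's d = |M₁ − M₂| / SD_pooled = |36.6 − 42.6| / 11.4 = 6.0 / 11.4 = 0.526.
For two independent groups with equal n: n = 2·((z_{α} + z_β) / d)².
z_{α} + z_β = 1.645 + 0.674 = 2.319.
n = 2 × (2.319 / 0.526)² = 2 × 4.409² = 2 × 19.44 = 38.9.
Round up to the next whole participant.

n = 39 per group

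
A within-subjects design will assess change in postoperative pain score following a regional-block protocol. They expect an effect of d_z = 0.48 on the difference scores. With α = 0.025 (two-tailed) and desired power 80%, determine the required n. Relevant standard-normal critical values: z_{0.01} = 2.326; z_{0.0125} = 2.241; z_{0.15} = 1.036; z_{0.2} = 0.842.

For a paired (one-sample on differences) test: n = ((z_{α/2} + z_β) / d)².
z_{α/2} + z_β = 2.241 + 0.842 = 3.083.
n = (3.083 / 0.48)² = 6.423² = 41.25.
Round up.

n = 42 pairs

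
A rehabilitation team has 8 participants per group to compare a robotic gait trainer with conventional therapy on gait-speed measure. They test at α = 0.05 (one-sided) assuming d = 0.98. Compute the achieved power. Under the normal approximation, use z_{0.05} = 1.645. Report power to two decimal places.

For two equal groups, power = Φ(d·√(n/2) − z_{α}).
d·√(n/2) = 0.98 × √(8/2) = 0.98 × 2.000 = 1.960.
z_β = 1.960 − 1.645 = 0.315.
Power = Φ(0.315) = 0.624.

power ≈ 0.62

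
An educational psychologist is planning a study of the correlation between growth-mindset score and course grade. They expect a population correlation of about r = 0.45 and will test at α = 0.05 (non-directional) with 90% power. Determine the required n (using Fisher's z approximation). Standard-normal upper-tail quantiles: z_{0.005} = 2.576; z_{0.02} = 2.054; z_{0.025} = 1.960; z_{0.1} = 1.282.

Fisher's z: C = ½·ln((1+r)/(1−r)) = ½·ln(2.6364) = 0.4847.
n = ((z_{α/2} + z_β)/C)² + 3.
(1.960 + 1.282) / 0.4847 = 3.242 / 0.4847 = 6.689.
n = 6.689² + 3 = 44.74 + 3 = 47.7.
Round up.

n = 48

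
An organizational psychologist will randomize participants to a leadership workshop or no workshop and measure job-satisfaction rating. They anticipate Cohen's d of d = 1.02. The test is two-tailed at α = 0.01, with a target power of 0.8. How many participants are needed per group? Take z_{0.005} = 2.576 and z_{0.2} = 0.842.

For two independent groups with equal n: n = 2·((z_{α/2} + z_β) / d)².
z_{α/2} + z_β = 2.576 + 0.842 = 3.418.
n = 2 × (3.418 / 1.02)² = 2 × 3.351² = 2 × 11.23 = 22.5.
Round up to the next whole participant.

n = 23 per group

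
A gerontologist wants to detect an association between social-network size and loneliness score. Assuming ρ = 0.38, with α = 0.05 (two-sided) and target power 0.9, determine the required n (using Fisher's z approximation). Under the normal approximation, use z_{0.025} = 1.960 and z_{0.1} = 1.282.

n = 69

Fisher's z: C = ½·ln((1+r)/(1−r)) = ½·ln(2.2258) = 0.4001.
n = ((z_{α/2} + z_β)/C)² + 3.
(1.960 + 1.282) / 0.4001 = 3.242 / 0.4001 = 8.103.
n = 8.103² + 3 = 65.66 + 3 = 68.7.
Round up.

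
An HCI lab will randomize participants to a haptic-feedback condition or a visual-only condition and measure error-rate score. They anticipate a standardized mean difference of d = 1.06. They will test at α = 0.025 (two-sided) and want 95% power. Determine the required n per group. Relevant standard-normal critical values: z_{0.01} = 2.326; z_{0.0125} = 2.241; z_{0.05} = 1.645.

For two independent groups with equal n: n = 2·((z_{α/2} + z_β) / d)².
z_{α/2} + z_β = 2.241 + 1.645 = 3.886.
n = 2 × (3.886 / 1.06)² = 2 × 3.666² = 2 × 13.44 = 26.9.
Round up to the next whole participant.

n = 27 per group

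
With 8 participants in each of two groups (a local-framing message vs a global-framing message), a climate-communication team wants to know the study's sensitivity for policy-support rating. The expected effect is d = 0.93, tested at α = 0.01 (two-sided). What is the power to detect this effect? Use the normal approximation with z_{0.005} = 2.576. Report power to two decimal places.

power ≈ 0.24

For two equal groups, power = Φ(d·√(n/2) − z_{α/2}).
d·√(n/2) = 0.93 × √(8/2) = 0.93 × 2.000 = 1.860.
z_β = 1.860 − 2.576 = -0.716.
Power = Φ(-0.716) = 0.237.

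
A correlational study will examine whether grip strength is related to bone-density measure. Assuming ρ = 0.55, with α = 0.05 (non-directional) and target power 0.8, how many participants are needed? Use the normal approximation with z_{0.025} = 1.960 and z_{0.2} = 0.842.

Fisher's z: C = ½·ln((1+r)/(1−r)) = ½·ln(3.4444) = 0.6184.
n = ((z_{α/2} + z_β)/C)² + 3.
(1.960 + 0.842) / 0.6184 = 2.802 / 0.6184 = 4.531.
n = 4.531² + 3 = 20.53 + 3 = 23.5.
Round up.

n = 24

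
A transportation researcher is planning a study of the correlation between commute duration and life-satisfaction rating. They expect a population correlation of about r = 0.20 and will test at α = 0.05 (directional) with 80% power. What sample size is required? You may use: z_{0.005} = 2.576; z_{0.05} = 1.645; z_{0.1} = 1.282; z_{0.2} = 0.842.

Fisher's z: C = ½·ln((1+r)/(1−r)) = ½·ln(1.5000) = 0.2027.
n = ((z_{α} + z_β)/C)² + 3.
(1.645 + 0.842) / 0.2027 = 2.487 / 0.2027 = 12.269.
n = 12.269² + 3 = 150.54 + 3 = 153.5.
Round up.

n = 154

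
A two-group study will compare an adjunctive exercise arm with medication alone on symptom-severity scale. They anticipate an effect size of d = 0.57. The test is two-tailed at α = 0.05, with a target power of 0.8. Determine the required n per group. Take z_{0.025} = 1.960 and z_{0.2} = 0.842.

For two independent groups with equal n: n = 2·((z_{α/2} + z_β) / d)².
z_{α/2} + z_β = 1.960 + 0.842 = 2.802.
n = 2 × (2.802 / 0.57)² = 2 × 4.916² = 2 × 24.16 = 48.3.
Round up to the next whole participant.

n = 49 per group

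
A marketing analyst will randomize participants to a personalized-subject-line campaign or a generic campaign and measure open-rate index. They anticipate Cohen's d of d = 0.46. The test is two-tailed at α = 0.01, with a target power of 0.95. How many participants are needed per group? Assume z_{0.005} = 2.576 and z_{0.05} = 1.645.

For two independent groups with equal n: n = 2·((z_{α/2} + z_β) / d)².
z_{α/2} + z_β = 2.576 + 1.645 = 4.221.
n = 2 × (4.221 / 0.46)² = 2 × 9.176² = 2 × 84.20 = 168.4.
Round up to the next whole participant.

n = 169 per group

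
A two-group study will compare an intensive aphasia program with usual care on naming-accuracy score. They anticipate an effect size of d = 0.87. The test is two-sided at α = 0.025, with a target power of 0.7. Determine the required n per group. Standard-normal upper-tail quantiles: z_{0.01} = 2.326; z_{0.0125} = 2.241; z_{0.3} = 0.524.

For two independent groups with equal n: n = 2·((z_{α/2} + z_β) / d)².
z_{α/2} + z_β = 2.241 + 0.524 = 2.765.
n = 2 × (2.765 / 0.87)² = 2 × 3.178² = 2 × 10.10 = 20.2.
Round up to the next whole participant.

n = 21 per group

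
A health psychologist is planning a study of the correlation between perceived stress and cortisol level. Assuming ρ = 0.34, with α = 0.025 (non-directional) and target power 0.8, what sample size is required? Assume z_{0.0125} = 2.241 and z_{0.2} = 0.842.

n = 79

Fisher's z: C = ½·ln((1+r)/(1−r)) = ½·ln(2.0303) = 0.3541.
n = ((z_{α/2} + z_β)/C)² + 3.
(2.241 + 0.842) / 0.3541 = 3.083 / 0.3541 = 8.707.
n = 8.707² + 3 = 75.80 + 3 = 78.8.
Round up.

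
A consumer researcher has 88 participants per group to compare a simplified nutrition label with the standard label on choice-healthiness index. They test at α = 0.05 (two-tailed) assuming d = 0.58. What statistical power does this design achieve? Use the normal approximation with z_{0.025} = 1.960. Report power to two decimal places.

For two equal groups, power = Φ(d·√(n/2) − z_{α/2}).
d·√(n/2) = 0.58 × √(88/2) = 0.58 × 6.633 = 3.847.
z_β = 3.847 − 1.960 = 1.887.
Power = Φ(1.887) = 0.970.

power ≈ 0.97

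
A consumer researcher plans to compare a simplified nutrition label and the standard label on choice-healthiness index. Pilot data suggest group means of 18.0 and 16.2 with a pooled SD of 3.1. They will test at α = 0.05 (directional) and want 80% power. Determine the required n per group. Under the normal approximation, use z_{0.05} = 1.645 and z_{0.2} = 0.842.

n = 37 per group

Cohen's d = |M₁ − M₂| / SD_pooled = |18.0 − 16.2| / 3.1 = 1.8 / 3.1 = 0.581.
For two independent groups with equal n: n = 2·((z_{α} + z_β) / d)².
z_{α} + z_β = 1.645 + 0.842 = 2.487.
n = 2 × (2.487 / 0.581)² = 2 × 4.281² = 2 × 18.32 = 36.6.
Round up to the next whole participant.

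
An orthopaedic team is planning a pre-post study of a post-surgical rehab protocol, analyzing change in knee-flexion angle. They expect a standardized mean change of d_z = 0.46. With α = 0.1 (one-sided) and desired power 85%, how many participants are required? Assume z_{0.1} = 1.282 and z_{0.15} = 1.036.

n = 26 pairs

For a paired (one-sample on differences) test: n = ((z_{α} + z_β) / d)².
z_{α} + z_β = 1.282 + 1.036 = 2.318.
n = (2.318 / 0.46)² = 5.039² = 25.39.
Round up.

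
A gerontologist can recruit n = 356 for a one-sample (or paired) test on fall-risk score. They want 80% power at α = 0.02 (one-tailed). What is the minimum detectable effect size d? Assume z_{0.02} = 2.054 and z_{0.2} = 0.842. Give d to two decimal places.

For a single sample (or paired design) of n = 356: d_min = (z_{α} + z_β)/√n.
z-sum = 2.054 + 0.842 = 2.896.
d_min = 2.896 / √356 = 2.896 / 18.868 = 0.153.

d_min ≈ 0.15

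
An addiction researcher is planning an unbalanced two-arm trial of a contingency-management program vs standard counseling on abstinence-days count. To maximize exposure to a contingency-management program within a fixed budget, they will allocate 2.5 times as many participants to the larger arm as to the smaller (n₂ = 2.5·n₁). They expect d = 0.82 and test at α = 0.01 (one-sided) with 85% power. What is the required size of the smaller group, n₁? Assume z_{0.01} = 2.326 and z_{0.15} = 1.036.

With allocation ratio k = n₂/n₁ = 2.5, Var(x̄₁−x̄₂) = σ²(1/n₁ + 1/(k·n₁)) = σ²·(k+1)/(k·n₁).
So n₁ = (1 + 1/k)·((z_{α} + z_β)/d)² = 1.400 × (3.362/0.82)².
n₁ = 1.400 × 16.81 = 23.5.
Round up: n₁ = 24, giving n₂ = 2.5 × 24 = 60.

n₁ = 24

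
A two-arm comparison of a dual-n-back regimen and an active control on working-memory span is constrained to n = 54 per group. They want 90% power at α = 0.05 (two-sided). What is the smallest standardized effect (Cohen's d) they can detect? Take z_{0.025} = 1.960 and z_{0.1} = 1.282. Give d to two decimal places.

d_min ≈ 0.62

For two independent groups of n = 54 each: d_min = (z_{α/2} + z_β)·√(2/n).
z-sum = 1.960 + 1.282 = 3.242.
d_min = 3.242 × √(2/54) = 3.242 × 0.1925 = 0.624.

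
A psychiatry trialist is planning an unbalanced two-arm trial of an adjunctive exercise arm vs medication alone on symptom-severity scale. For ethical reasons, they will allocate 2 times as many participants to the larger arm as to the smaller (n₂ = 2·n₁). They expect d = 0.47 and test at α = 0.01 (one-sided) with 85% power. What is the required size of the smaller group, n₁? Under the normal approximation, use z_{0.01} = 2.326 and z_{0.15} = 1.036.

n₁ = 77

With allocation ratio k = n₂/n₁ = 2, Var(x̄₁−x̄₂) = σ²(1/n₁ + 1/(k·n₁)) = σ²·(k+1)/(k·n₁).
So n₁ = (1 + 1/k)·((z_{α} + z_β)/d)² = 1.500 × (3.362/0.47)².
n₁ = 1.500 × 51.17 = 76.8.
Round up: n₁ = 77, giving n₂ = 2 × 77 = 154.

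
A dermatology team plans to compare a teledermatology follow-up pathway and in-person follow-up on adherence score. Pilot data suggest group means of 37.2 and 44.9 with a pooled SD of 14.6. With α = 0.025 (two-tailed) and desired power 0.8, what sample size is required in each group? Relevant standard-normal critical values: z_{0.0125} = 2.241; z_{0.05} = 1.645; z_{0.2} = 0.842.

Cohen's d = |M₁ − M₂| / SD_pooled = |37.2 − 44.9| / 14.6 = 7.7 / 14.6 = 0.527.
For two independent groups with equal n: n = 2·((z_{α/2} + z_β) / d)².
z_{α/2} + z_β = 2.241 + 0.842 = 3.083.
n = 2 × (3.083 / 0.527)² = 2 × 5.850² = 2 × 34.22 = 68.4.
Round up to the next whole participant.

n = 69 per group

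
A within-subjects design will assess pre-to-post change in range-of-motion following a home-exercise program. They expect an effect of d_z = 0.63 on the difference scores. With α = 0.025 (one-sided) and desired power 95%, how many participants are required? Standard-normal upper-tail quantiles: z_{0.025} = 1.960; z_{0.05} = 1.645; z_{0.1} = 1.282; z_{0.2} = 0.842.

n = 33 pairs

For a paired (one-sample on differences) test: n = ((z_{α} + z_β) / d)².
z_{α} + z_β = 1.960 + 1.645 = 3.605.
n = (3.605 / 0.63)² = 5.722² = 32.74.
Round up.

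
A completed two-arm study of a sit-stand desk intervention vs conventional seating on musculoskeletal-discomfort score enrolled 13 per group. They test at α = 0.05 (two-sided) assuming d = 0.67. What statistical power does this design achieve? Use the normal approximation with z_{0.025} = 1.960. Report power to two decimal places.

power ≈ 0.40

For two equal groups, power = Φ(d·√(n/2) − z_{α/2}).
d·√(n/2) = 0.67 × √(13/2) = 0.67 × 2.550 = 1.708.
z_β = 1.708 − 1.960 = -0.252.
Power = Φ(-0.252) = 0.401.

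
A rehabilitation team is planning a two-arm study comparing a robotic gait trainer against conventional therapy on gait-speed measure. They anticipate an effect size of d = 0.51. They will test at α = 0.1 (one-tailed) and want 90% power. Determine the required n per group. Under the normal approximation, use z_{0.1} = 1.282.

n = 51 per group

For two independent groups with equal n: n = 2·((z_{α} + z_β) / d)².
z_{α} + z_β = 1.282 + 1.282 = 2.564.
n = 2 × (2.564 / 0.51)² = 2 × 5.027² = 2 × 25.28 = 50.6.
Round up to the next whole participant.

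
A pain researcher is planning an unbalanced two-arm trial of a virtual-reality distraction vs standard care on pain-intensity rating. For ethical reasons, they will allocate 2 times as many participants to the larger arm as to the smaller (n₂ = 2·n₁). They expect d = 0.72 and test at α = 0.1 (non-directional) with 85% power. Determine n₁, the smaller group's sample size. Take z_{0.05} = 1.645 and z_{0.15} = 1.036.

n₁ = 21

With allocation ratio k = n₂/n₁ = 2, Var(x̄₁−x̄₂) = σ²(1/n₁ + 1/(k·n₁)) = σ²·(k+1)/(k·n₁).
So n₁ = (1 + 1/k)·((z_{α/2} + z_β)/d)² = 1.500 × (2.681/0.72)².
n₁ = 1.500 × 13.87 = 20.8.
Round up: n₁ = 21, giving n₂ = 2 × 21 = 42.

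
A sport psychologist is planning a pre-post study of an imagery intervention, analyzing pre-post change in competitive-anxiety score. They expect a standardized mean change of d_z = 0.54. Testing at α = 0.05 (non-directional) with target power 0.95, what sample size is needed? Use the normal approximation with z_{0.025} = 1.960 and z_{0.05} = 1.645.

n = 45 pairs

For a paired (one-sample on differences) test: n = ((z_{α/2} + z_β) / d)².
z_{α/2} + z_β = 1.960 + 1.645 = 3.605.
n = (3.605 / 0.54)² = 6.676² = 44.57.
Round up.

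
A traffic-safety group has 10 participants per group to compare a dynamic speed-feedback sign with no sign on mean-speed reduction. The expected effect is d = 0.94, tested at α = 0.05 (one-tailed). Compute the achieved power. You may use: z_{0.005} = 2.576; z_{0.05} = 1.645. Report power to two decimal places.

For two equal groups, power = Φ(d·√(n/2) − z_{α}).
d·√(n/2) = 0.94 × √(10/2) = 0.94 × 2.236 = 2.102.
z_β = 2.102 − 1.645 = 0.457.
Power = Φ(0.457) = 0.676.

power ≈ 0.68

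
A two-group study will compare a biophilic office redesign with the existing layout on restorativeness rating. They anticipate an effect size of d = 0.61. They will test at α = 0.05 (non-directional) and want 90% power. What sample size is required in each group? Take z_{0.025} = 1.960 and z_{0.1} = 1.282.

n = 57 per group

For two independent groups with equal n: n = 2·((z_{α/2} + z_β) / d)².
z_{α/2} + z_β = 1.960 + 1.282 = 3.242.
n = 2 × (3.242 / 0.61)² = 2 × 5.315² = 2 × 28.25 = 56.5.
Round up to the next whole participant.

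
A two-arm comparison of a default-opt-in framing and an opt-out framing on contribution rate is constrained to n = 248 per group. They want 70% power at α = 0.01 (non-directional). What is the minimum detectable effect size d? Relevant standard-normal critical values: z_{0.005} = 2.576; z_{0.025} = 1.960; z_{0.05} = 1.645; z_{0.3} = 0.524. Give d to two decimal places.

For two independent groups of n = 248 each: d_min = (z_{α/2} + z_β)·√(2/n).
z-sum = 2.576 + 0.524 = 3.100.
d_min = 3.100 × √(2/248) = 3.100 × 0.0898 = 0.278.

d_min ≈ 0.28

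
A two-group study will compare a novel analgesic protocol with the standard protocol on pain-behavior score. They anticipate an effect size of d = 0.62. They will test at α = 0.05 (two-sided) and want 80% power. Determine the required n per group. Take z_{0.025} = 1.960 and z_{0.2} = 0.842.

n = 41 per group

For two independent groups with equal n: n = 2·((z_{α/2} + z_β) / d)².
z_{α/2} + z_β = 1.960 + 0.842 = 2.802.
n = 2 × (2.802 / 0.62)² = 2 × 4.519² = 2 × 20.42 = 40.8.
Round up to the next whole participant.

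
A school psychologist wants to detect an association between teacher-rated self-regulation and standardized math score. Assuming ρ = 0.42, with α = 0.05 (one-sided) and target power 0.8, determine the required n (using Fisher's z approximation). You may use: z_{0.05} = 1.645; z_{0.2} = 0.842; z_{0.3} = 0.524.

n = 34

Fisher's z: C = ½·ln((1+r)/(1−r)) = ½·ln(2.4483) = 0.4477.
n = ((z_{α} + z_β)/C)² + 3.
(1.645 + 0.842) / 0.4477 = 2.487 / 0.4477 = 5.555.
n = 5.555² + 3 = 30.86 + 3 = 33.9.
Round up.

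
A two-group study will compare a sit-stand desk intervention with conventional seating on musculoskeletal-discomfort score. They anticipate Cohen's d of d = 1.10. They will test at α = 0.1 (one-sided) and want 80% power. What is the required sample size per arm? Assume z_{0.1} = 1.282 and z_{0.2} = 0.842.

n = 8 per group

For two independent groups with equal n: n = 2·((z_{α} + z_β) / d)².
z_{α} + z_β = 1.282 + 0.842 = 2.124.
n = 2 × (2.124 / 1.10)² = 2 × 1.931² = 2 × 3.73 = 7.5.
Round up to the next whole participant.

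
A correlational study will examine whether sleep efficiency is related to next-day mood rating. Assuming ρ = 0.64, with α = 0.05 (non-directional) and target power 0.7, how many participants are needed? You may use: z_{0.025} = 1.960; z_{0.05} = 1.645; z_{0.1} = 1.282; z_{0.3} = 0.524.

n = 14

Fisher's z: C = ½·ln((1+r)/(1−r)) = ½·ln(4.5556) = 0.7582.
n = ((z_{α/2} + z_β)/C)² + 3.
(1.960 + 0.524) / 0.7582 = 2.484 / 0.7582 = 3.276.
n = 3.276² + 3 = 10.73 + 3 = 13.7.
Round up.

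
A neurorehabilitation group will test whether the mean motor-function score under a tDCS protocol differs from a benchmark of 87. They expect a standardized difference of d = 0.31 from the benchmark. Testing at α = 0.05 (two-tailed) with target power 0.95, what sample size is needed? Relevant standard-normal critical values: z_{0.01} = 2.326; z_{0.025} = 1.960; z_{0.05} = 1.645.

For a one-sample test: n = ((z_{α/2} + z_β) / d)².
z_{α/2} + z_β = 1.960 + 1.645 = 3.605.
n = (3.605 / 0.31)² = 11.629² = 135.23.
Round up.

n = 136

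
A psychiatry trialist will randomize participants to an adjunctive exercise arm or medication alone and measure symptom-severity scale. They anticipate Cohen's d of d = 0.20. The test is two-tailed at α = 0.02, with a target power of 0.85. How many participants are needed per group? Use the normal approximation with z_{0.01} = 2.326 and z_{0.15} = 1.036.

n = 566 per group

For two independent groups with equal n: n = 2·((z_{α/2} + z_β) / d)².
z_{α/2} + z_β = 2.326 + 1.036 = 3.362.
n = 2 × (3.362 / 0.20)² = 2 × 16.810² = 2 × 282.58 = 565.2.
Round up to the next whole participant.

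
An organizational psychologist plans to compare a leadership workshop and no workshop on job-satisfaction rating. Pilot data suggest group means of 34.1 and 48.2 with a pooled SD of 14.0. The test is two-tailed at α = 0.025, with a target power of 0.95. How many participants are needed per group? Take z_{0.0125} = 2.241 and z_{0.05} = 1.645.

Cohen's d = |M₁ − M₂| / SD_pooled = |34.1 − 48.2| / 14.0 = 14.1 / 14.0 = 1.007.
For two independent groups with equal n: n = 2·((z_{α/2} + z_β) / d)².
z_{α/2} + z_β = 2.241 + 1.645 = 3.886.
n = 2 × (3.886 / 1.007)² = 2 × 3.859² = 2 × 14.89 = 29.8.
Round up to the next whole participant.

n = 30 per group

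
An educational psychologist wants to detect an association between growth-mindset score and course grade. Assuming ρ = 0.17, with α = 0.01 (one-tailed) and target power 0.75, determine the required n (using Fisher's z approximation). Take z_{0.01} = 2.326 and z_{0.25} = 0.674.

Fisher's z: C = ½·ln((1+r)/(1−r)) = ½·ln(1.4096) = 0.1717.
n = ((z_{α} + z_β)/C)² + 3.
(2.326 + 0.674) / 0.1717 = 3.000 / 0.1717 = 17.472.
n = 17.472² + 3 = 305.28 + 3 = 308.3.
Round up.

n = 309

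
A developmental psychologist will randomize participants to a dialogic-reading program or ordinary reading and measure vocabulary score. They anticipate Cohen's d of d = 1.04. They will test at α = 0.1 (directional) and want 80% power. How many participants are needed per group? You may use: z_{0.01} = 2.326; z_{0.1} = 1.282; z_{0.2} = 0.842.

n = 9 per group

For two independent groups with equal n: n = 2·((z_{α} + z_β) / d)².
z_{α} + z_β = 1.282 + 0.842 = 2.124.
n = 2 × (2.124 / 1.04)² = 2 × 2.042² = 2 × 4.17 = 8.3.
Round up to the next whole participant.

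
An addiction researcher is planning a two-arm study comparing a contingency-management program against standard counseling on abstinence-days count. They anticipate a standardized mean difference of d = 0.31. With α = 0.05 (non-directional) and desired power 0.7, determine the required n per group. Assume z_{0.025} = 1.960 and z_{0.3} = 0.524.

n = 129 per group

For two independent groups with equal n: n = 2·((z_{α/2} + z_β) / d)².
z_{α/2} + z_β = 1.960 + 0.524 = 2.484.
n = 2 × (2.484 / 0.31)² = 2 × 8.013² = 2 × 64.21 = 128.4.
Round up to the next whole participant.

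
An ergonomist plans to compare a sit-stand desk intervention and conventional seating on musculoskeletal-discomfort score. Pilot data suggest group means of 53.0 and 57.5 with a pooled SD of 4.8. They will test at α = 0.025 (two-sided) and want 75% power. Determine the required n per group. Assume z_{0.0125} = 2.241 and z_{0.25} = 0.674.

Cohen's d = |M₁ − M₂| / SD_pooled = |53.0 − 57.5| / 4.8 = 4.5 / 4.8 = 0.938.
For two independent groups with equal n: n = 2·((z_{α/2} + z_β) / d)².
z_{α/2} + z_β = 2.241 + 0.674 = 2.915.
n = 2 × (2.915 / 0.938)² = 2 × 3.108² = 2 × 9.66 = 19.3.
Round up to the next whole participant.

n = 20 per group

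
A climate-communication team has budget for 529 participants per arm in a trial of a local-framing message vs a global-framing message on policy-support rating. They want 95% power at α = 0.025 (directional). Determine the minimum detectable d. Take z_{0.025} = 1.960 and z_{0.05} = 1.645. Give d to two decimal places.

d_min ≈ 0.22

For two independent groups of n = 529 each: d_min = (z_{α} + z_β)·√(2/n).
z-sum = 1.960 + 1.645 = 3.605.
d_min = 3.605 × √(2/529) = 3.605 × 0.0615 = 0.222.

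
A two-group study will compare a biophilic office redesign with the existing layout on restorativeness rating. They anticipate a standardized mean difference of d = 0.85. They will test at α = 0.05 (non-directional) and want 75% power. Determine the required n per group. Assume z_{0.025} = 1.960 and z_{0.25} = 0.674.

n = 20 per group

For two independent groups with equal n: n = 2·((z_{α/2} + z_β) / d)².
z_{α/2} + z_β = 1.960 + 0.674 = 2.634.
n = 2 × (2.634 / 0.85)² = 2 × 3.099² = 2 × 9.60 = 19.2.
Round up to the next whole participant.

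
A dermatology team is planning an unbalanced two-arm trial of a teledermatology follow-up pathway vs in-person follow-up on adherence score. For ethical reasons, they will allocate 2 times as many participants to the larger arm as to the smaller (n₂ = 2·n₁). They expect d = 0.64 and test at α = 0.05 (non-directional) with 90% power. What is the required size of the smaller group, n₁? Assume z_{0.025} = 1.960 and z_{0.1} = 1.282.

n₁ = 39

With allocation ratio k = n₂/n₁ = 2, Var(x̄₁−x̄₂) = σ²(1/n₁ + 1/(k·n₁)) = σ²·(k+1)/(k·n₁).
So n₁ = (1 + 1/k)·((z_{α/2} + z_β)/d)² = 1.500 × (3.242/0.64)².
n₁ = 1.500 × 25.66 = 38.5.
Round up: n₁ = 39, giving n₂ = 2 × 39 = 78.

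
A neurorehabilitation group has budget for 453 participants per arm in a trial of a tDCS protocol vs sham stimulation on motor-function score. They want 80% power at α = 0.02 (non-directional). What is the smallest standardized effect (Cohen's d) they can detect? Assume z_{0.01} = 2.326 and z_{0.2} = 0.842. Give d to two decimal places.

For two independent groups of n = 453 each: d_min = (z_{α/2} + z_β)·√(2/n).
z-sum = 2.326 + 0.842 = 3.168.
d_min = 3.168 × √(2/453) = 3.168 × 0.0664 = 0.210.

d_min ≈ 0.21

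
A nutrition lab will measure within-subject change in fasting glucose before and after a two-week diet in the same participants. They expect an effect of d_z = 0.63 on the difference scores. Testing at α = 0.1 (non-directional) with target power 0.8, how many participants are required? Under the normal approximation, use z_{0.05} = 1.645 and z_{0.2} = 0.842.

For a paired (one-sample on differences) test: n = ((z_{α/2} + z_β) / d)².
z_{α/2} + z_β = 1.645 + 0.842 = 2.487.
n = (2.487 / 0.63)² = 3.948² = 15.58.
Round up.

n = 16 pairs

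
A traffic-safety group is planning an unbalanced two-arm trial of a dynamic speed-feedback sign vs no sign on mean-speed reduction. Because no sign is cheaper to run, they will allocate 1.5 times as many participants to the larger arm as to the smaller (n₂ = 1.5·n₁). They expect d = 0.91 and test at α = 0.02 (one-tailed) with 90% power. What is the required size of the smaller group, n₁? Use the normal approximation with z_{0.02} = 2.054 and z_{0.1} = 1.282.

With allocation ratio k = n₂/n₁ = 1.5, Var(x̄₁−x̄₂) = σ²(1/n₁ + 1/(k·n₁)) = σ²·(k+1)/(k·n₁).
So n₁ = (1 + 1/k)·((z_{α} + z_β)/d)² = 1.667 × (3.336/0.91)².
n₁ = 1.667 × 13.44 = 22.4.
Round up: n₁ = 23, giving n₂ = ⌈1.5 × 23⌉ = ⌈34.5⌉ = 35.

n₁ = 23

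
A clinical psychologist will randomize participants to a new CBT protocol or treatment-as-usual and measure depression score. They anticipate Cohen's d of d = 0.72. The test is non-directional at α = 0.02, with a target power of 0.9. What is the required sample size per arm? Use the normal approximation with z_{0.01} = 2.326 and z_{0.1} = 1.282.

For two independent groups with equal n: n = 2·((z_{α/2} + z_β) / d)².
z_{α/2} + z_β = 2.326 + 1.282 = 3.608.
n = 2 × (3.608 / 0.72)² = 2 × 5.011² = 2 × 25.11 = 50.2.
Round up to the next whole participant.

n = 51 per group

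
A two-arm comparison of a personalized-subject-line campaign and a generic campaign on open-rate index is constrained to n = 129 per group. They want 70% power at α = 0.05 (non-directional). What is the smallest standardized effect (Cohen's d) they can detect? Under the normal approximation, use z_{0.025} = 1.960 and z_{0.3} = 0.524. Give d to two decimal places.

For two independent groups of n = 129 each: d_min = (z_{α/2} + z_β)·√(2/n).
z-sum = 1.960 + 0.524 = 2.484.
d_min = 2.484 × √(2/129) = 2.484 × 0.1245 = 0.309.

d_min ≈ 0.31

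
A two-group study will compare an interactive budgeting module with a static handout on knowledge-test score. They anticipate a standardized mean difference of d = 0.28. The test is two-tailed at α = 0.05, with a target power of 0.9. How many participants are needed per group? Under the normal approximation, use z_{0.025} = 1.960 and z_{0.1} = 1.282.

For two independent groups with equal n: n = 2·((z_{α/2} + z_β) / d)².
z_{α/2} + z_β = 1.960 + 1.282 = 3.242.
n = 2 × (3.242 / 0.28)² = 2 × 11.579² = 2 × 134.06 = 268.1.
Round up to the next whole participant.

n = 269 per group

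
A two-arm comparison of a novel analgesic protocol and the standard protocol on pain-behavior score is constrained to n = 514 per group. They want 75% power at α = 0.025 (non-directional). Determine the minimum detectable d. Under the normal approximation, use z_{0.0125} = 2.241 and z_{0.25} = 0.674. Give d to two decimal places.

d_min ≈ 0.18

For two independent groups of n = 514 each: d_min = (z_{α/2} + z_β)·√(2/n).
z-sum = 2.241 + 0.674 = 2.915.
d_min = 2.915 × √(2/514) = 2.915 × 0.0624 = 0.182.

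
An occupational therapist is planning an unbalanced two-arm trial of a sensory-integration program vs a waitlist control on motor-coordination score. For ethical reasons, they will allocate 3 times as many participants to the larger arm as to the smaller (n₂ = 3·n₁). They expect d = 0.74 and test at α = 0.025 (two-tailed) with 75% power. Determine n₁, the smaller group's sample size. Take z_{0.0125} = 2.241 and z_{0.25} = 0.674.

With allocation ratio k = n₂/n₁ = 3, Var(x̄₁−x̄₂) = σ²(1/n₁ + 1/(k·n₁)) = σ²·(k+1)/(k·n₁).
So n₁ = (1 + 1/k)·((z_{α/2} + z_β)/d)² = 1.333 × (2.915/0.74)².
n₁ = 1.333 × 15.52 = 20.7.
Round up: n₁ = 21, giving n₂ = 3 × 21 = 63.

n₁ = 21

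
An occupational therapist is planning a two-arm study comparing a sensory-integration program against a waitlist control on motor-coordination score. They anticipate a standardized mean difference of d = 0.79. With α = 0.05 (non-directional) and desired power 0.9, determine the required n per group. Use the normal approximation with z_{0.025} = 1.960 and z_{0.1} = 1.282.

For two independent groups with equal n: n = 2·((z_{α/2} + z_β) / d)².
z_{α/2} + z_β = 1.960 + 1.282 = 3.242.
n = 2 × (3.242 / 0.79)² = 2 × 4.104² = 2 × 16.84 = 33.7.
Round up to the next whole participant.

n = 34 per group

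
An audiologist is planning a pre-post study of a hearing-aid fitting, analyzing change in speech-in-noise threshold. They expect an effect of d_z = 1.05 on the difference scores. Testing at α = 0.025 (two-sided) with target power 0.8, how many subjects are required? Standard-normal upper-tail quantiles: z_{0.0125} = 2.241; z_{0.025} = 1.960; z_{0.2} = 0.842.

n = 9 pairs

For a paired (one-sample on differences) test: n = ((z_{α/2} + z_β) / d)².
z_{α/2} + z_β = 2.241 + 0.842 = 3.083.
n = (3.083 / 1.05)² = 2.936² = 8.62.
Round up.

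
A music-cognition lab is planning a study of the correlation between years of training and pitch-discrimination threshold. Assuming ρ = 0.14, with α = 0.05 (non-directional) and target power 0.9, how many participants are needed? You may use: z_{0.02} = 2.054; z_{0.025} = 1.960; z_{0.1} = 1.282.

Fisher's z: C = ½·ln((1+r)/(1−r)) = ½·ln(1.3256) = 0.1409.
n = ((z_{α/2} + z_β)/C)² + 3.
(1.960 + 1.282) / 0.1409 = 3.242 / 0.1409 = 23.009.
n = 23.009² + 3 = 529.42 + 3 = 532.4.
Round up.

n = 533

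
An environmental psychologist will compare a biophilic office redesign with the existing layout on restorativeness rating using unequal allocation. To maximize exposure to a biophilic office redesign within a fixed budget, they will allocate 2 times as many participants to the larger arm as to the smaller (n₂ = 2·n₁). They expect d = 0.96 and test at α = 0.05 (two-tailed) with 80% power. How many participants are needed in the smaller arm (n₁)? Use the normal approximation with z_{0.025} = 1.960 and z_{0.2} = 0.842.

With allocation ratio k = n₂/n₁ = 2, Var(x̄₁−x̄₂) = σ²(1/n₁ + 1/(k·n₁)) = σ²·(k+1)/(k·n₁).
So n₁ = (1 + 1/k)·((z_{α/2} + z_β)/d)² = 1.500 × (2.802/0.96)².
n₁ = 1.500 × 8.52 = 12.8.
Round up: n₁ = 13, giving n₂ = 2 × 13 = 26.

n₁ = 13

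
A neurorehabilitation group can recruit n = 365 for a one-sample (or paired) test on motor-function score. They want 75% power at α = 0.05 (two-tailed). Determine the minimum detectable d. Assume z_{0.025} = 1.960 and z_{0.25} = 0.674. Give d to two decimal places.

For a single sample (or paired design) of n = 365: d_min = (z_{α/2} + z_β)/√n.
z-sum = 1.960 + 0.674 = 2.634.
d_min = 2.634 / √365 = 2.634 / 19.105 = 0.138.

d_min ≈ 0.14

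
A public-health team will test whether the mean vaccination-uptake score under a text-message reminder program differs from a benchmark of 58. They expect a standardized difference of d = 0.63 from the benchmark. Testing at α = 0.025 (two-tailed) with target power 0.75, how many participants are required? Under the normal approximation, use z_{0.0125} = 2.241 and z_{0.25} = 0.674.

For a one-sample test: n = ((z_{α/2} + z_β) / d)².
z_{α/2} + z_β = 2.241 + 0.674 = 2.915.
n = (2.915 / 0.63)² = 4.627² = 21.41.
Round up.

n = 22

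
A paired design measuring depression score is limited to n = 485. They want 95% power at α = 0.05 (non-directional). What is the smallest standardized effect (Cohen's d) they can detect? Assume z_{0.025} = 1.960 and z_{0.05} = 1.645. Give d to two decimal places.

For a single sample (or paired design) of n = 485: d_min = (z_{α/2} + z_β)/√n.
z-sum = 1.960 + 1.645 = 3.605.
d_min = 3.605 / √485 = 3.605 / 22.023 = 0.164.

d_min ≈ 0.16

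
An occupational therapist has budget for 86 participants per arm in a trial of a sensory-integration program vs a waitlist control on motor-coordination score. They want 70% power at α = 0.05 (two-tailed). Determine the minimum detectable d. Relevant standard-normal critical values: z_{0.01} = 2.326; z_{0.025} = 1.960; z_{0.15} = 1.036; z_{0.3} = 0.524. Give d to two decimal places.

d_min ≈ 0.38

For two independent groups of n = 86 each: d_min = (z_{α/2} + z_β)·√(2/n).
z-sum = 1.960 + 0.524 = 2.484.
d_min = 2.484 × √(2/86) = 2.484 × 0.1525 = 0.379.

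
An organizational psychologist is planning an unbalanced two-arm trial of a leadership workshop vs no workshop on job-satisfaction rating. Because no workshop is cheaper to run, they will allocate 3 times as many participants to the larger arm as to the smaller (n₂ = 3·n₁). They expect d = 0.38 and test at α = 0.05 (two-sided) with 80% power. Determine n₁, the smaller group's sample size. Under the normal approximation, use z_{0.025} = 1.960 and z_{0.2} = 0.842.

n₁ = 73

With allocation ratio k = n₂/n₁ = 3, Var(x̄₁−x̄₂) = σ²(1/n₁ + 1/(k·n₁)) = σ²·(k+1)/(k·n₁).
So n₁ = (1 + 1/k)·((z_{α/2} + z_β)/d)² = 1.333 × (2.802/0.38)².
n₁ = 1.333 × 54.37 = 72.5.
Round up: n₁ = 73, giving n₂ = 3 × 73 = 219.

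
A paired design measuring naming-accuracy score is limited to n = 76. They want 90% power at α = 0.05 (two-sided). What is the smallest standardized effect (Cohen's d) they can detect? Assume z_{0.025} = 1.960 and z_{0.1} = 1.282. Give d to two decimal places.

For a single sample (or paired design) of n = 76: d_min = (z_{α/2} + z_β)/√n.
z-sum = 1.960 + 1.282 = 3.242.
d_min = 3.242 / √76 = 3.242 / 8.718 = 0.372.

d_min ≈ 0.37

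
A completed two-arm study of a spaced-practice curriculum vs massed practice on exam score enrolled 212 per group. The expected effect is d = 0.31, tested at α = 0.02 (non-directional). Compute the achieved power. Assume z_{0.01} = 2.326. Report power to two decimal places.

power ≈ 0.81

For two equal groups, power = Φ(d·√(n/2) − z_{α/2}).
d·√(n/2) = 0.31 × √(212/2) = 0.31 × 10.296 = 3.192.
z_β = 3.192 − 2.326 = 0.866.
Power = Φ(0.866) = 0.807.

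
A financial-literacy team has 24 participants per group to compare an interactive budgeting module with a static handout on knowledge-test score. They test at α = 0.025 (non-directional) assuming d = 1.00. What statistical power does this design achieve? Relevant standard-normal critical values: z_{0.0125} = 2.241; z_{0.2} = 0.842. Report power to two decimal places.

power ≈ 0.89

For two equal groups, power = Φ(d·√(n/2) − z_{α/2}).
d·√(n/2) = 1.00 × √(24/2) = 1.00 × 3.464 = 3.464.
z_β = 3.464 − 2.241 = 1.223.
Power = Φ(1.223) = 0.889.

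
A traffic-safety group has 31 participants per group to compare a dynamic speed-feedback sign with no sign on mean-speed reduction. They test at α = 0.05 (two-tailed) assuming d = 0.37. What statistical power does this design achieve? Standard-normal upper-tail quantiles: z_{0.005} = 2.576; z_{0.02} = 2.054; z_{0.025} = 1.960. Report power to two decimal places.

For two equal groups, power = Φ(d·√(n/2) − z_{α/2}).
d·√(n/2) = 0.37 × √(31/2) = 0.37 × 3.937 = 1.457.
z_β = 1.457 − 1.960 = -0.503.
Power = Φ(-0.503) = 0.307.

power ≈ 0.31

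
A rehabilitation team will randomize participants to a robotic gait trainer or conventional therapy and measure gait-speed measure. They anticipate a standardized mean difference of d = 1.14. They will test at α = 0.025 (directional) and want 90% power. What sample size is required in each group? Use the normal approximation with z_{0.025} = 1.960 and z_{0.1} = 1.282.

n = 17 per group

For two independent groups with equal n: n = 2·((z_{α} + z_β) / d)².
z_{α} + z_β = 1.960 + 1.282 = 3.242.
n = 2 × (3.242 / 1.14)² = 2 × 2.844² = 2 × 8.09 = 16.2.
Round up to the next whole participant.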